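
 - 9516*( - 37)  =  352092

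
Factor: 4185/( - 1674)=- 5/2 = - 2^(-1 )*5^1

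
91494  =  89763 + 1731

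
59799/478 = 59799/478 = 125.10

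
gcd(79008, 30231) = 3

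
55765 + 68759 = 124524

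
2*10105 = 20210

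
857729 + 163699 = 1021428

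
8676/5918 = 4338/2959 =1.47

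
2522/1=2522 = 2522.00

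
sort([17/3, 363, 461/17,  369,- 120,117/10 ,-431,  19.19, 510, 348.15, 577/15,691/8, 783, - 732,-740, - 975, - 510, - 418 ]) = [ - 975, - 740,-732  , - 510, - 431, - 418, - 120,17/3, 117/10, 19.19, 461/17,  577/15,691/8, 348.15, 363,369,510 , 783]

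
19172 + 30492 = 49664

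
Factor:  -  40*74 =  - 2^4*5^1*37^1 = - 2960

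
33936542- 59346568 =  - 25410026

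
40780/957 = 42 + 586/957 = 42.61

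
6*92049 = 552294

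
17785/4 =17785/4 = 4446.25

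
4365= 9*485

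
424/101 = 4 +20/101 = 4.20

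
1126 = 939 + 187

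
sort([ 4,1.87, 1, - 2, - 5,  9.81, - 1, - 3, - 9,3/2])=[ - 9,  -  5, - 3 , - 2, - 1, 1,3/2 , 1.87,4 , 9.81 ]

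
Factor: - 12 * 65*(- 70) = 2^3 * 3^1*5^2*7^1*13^1  =  54600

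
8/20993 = 8/20993 = 0.00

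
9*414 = 3726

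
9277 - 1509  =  7768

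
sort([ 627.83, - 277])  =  [-277, 627.83]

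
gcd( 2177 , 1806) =7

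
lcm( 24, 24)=24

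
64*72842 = 4661888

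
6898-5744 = 1154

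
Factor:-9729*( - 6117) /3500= 59512293/3500 =2^ (-2)*3^3*5^( - 3 )*7^(-1 ) * 23^1*47^1*2039^1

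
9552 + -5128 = 4424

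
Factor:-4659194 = - 2^1* 2329597^1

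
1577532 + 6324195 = 7901727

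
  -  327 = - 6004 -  - 5677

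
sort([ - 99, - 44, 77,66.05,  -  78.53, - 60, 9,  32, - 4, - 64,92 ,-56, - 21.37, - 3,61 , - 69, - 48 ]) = [  -  99 ,-78.53 ,  -  69 , - 64, - 60, -56, - 48, - 44,-21.37, - 4 ,-3,9,32,61 , 66.05, 77 , 92] 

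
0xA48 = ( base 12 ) 1634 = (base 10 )2632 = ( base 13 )1276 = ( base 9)3544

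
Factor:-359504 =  - 2^4*22469^1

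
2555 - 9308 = - 6753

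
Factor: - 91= - 7^1*13^1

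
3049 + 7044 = 10093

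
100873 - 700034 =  - 599161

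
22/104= 11/52 = 0.21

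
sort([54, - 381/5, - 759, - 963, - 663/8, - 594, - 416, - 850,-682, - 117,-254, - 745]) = [-963, - 850,  -  759,  -  745, - 682, -594, - 416, - 254, - 117,  -  663/8, - 381/5,54]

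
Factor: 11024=2^4*13^1*53^1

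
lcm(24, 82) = 984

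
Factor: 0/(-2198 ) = 0 = 0^1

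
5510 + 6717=12227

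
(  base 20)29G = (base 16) 3e4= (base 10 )996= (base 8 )1744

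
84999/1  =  84999  =  84999.00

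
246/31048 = 123/15524 = 0.01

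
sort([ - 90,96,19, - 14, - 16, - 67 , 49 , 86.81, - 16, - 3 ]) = [ - 90,-67,- 16, - 16, - 14, - 3,19,49,86.81, 96]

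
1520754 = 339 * 4486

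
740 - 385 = 355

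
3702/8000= 1851/4000 = 0.46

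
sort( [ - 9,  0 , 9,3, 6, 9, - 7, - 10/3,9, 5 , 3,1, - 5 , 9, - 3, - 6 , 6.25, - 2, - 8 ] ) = [ - 9,-8,-7, - 6,- 5 , -10/3 , - 3, - 2, 0 , 1 , 3, 3,5, 6 , 6.25 , 9, 9, 9, 9]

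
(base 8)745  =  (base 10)485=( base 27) HQ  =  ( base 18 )18H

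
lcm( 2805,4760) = 157080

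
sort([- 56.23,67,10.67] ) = [- 56.23,10.67, 67 ]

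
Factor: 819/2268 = 13/36 = 2^ ( - 2 )*3^( - 2 )*13^1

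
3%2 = 1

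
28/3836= 1/137 = 0.01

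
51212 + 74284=125496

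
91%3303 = 91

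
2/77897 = 2/77897 =0.00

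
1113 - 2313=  - 1200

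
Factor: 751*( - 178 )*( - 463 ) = 2^1*89^1*463^1*751^1 = 61892914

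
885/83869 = 885/83869 = 0.01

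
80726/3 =80726/3 = 26908.67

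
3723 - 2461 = 1262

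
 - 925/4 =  - 925/4 = - 231.25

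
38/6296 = 19/3148 = 0.01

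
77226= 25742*3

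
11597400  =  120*96645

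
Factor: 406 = 2^1 * 7^1*29^1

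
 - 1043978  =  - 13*80306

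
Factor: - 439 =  -439^1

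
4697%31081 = 4697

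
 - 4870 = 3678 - 8548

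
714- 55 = 659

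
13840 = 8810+5030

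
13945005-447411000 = -433465995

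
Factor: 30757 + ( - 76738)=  - 45981 = - 3^3*13^1*131^1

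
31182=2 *15591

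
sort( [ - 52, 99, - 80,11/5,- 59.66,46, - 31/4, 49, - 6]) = [ - 80, - 59.66, - 52, - 31/4 , - 6,11/5,46,49,99] 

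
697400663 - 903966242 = -206565579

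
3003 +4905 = 7908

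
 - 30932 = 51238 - 82170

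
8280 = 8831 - 551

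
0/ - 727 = 0/1 = - 0.00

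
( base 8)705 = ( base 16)1C5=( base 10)453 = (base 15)203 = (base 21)10c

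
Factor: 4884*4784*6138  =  2^7* 3^3*11^2*13^1*23^1 * 31^1*37^1 = 143414713728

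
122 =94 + 28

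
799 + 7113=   7912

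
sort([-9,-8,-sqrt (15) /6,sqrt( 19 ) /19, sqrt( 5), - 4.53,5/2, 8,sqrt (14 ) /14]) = [  -  9,-8, - 4.53, - sqrt(15 )/6,sqrt( 19)/19 , sqrt (14 )/14,sqrt(5 ), 5/2, 8] 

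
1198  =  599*2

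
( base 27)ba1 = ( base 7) 33112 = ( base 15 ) 26ca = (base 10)8290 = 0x2062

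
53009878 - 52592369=417509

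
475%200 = 75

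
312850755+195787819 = 508638574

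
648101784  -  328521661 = 319580123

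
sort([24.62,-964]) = [ - 964,24.62 ]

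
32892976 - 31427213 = 1465763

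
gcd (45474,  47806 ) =1166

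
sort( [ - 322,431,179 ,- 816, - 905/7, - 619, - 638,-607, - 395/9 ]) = [  -  816, - 638,- 619, -607, - 322, -905/7,-395/9,  179 , 431]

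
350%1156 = 350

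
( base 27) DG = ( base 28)d3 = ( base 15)197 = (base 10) 367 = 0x16f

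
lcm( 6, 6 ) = 6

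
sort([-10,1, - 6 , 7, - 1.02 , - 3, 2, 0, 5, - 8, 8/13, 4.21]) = [ - 10, - 8, - 6 , - 3, - 1.02,0,  8/13, 1 , 2 , 4.21, 5 , 7]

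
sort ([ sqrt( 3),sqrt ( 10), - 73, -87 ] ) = [ -87, - 73,sqrt(3 ), sqrt( 10) ]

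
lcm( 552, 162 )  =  14904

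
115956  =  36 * 3221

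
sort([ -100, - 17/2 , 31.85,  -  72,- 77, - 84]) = [ - 100, - 84,-77,-72, - 17/2,31.85 ]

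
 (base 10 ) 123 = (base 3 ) 11120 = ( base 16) 7B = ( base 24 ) 53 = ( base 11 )102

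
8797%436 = 77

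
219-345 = -126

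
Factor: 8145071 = 11^1*740461^1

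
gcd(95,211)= 1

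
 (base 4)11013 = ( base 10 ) 327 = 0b101000111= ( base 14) 195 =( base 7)645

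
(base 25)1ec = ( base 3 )1100120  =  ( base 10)987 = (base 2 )1111011011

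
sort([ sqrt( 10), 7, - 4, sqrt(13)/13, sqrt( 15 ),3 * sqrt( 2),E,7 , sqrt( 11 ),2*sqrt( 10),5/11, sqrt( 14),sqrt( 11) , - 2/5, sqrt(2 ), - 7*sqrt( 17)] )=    [ - 7 * sqrt( 17), - 4, - 2/5,sqrt (13)/13, 5/11, sqrt(2),E, sqrt( 10), sqrt(11), sqrt( 11),sqrt( 14),  sqrt(15 ), 3*sqrt( 2 ), 2*sqrt( 10 ), 7 , 7] 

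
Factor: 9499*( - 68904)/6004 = -163629774/1501 = - 2^1*3^3*7^1 * 11^1* 19^(-1 )*23^1*29^1*59^1*79^(-1)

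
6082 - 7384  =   - 1302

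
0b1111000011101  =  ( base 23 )ed4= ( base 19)126E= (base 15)243e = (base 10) 7709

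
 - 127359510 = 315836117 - 443195627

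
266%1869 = 266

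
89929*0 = 0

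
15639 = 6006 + 9633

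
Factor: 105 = 3^1 * 5^1*7^1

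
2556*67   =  171252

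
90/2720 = 9/272 = 0.03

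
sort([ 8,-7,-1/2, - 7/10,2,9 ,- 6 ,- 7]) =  [-7,-7,-6, - 7/10,  -  1/2,  2 , 8,9] 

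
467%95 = 87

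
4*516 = 2064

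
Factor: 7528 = 2^3*941^1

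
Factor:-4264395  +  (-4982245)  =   - 2^4 * 5^1*13^1*17^1*523^1 = -9246640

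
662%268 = 126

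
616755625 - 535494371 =81261254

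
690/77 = 690/77= 8.96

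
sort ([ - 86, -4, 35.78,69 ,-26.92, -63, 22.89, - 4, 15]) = [ - 86,  -  63,  -  26.92 ,-4 , - 4,15,  22.89 , 35.78, 69]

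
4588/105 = 4588/105 = 43.70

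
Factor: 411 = 3^1*  137^1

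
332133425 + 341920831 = 674054256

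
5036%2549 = 2487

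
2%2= 0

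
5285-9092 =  - 3807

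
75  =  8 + 67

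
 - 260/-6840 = 13/342 = 0.04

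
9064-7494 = 1570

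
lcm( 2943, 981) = 2943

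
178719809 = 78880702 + 99839107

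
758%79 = 47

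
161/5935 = 161/5935 = 0.03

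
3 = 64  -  61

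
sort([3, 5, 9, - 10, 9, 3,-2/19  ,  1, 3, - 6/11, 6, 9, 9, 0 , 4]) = [ - 10 , - 6/11,  -  2/19, 0, 1, 3,3, 3, 4,  5, 6,9, 9,9, 9 ]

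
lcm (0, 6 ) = 0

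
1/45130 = 1/45130 = 0.00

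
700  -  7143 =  - 6443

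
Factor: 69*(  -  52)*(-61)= 218868=2^2*3^1*13^1*23^1*61^1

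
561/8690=51/790= 0.06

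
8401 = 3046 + 5355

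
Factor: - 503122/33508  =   - 2^( - 1) *8377^(- 1)*251561^1 = -251561/16754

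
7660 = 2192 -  - 5468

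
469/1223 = 469/1223 = 0.38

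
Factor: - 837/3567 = -3^2 * 29^( - 1) * 31^1*41^( - 1 )=-279/1189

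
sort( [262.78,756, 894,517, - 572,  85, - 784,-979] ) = [ - 979, - 784, - 572,85,262.78, 517,756, 894]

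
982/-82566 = -491/41283 = -0.01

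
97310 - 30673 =66637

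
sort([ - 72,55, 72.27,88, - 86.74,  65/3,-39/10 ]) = [ - 86.74, - 72,- 39/10, 65/3,55,72.27,  88 ]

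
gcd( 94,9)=1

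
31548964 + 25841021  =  57389985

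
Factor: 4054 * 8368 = 33923872= 2^5*523^1*2027^1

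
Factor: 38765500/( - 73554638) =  - 19382750/36777319= - 2^1*5^3*31^1*41^1*61^1*113^( - 1 )*325463^(-1 )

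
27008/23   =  1174 + 6/23 = 1174.26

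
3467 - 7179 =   -  3712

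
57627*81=4667787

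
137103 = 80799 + 56304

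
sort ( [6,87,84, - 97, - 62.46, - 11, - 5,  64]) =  [ - 97, - 62.46, - 11, - 5,6,64, 84,87]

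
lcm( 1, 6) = 6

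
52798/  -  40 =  - 26399/20 = -1319.95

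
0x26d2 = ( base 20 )14GI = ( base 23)ii2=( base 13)46A6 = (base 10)9938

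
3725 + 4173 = 7898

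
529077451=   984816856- 455739405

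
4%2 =0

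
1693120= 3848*440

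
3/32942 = 3/32942= 0.00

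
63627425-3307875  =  60319550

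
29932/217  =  137 + 29/31 = 137.94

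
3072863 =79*38897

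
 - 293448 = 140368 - 433816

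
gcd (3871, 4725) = 7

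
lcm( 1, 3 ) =3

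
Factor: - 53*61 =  - 3233 = -53^1*61^1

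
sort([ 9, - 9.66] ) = [ - 9.66, 9 ]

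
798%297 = 204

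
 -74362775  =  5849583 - 80212358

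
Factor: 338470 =2^1* 5^1*11^1* 17^1 * 181^1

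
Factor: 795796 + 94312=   2^2 * 222527^1 = 890108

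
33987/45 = 11329/15 =755.27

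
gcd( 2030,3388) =14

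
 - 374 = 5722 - 6096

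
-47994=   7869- 55863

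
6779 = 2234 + 4545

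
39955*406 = 16221730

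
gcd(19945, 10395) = 5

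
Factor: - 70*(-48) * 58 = 2^6 * 3^1 * 5^1*7^1*29^1 = 194880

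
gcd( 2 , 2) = 2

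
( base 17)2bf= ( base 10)780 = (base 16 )30c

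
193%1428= 193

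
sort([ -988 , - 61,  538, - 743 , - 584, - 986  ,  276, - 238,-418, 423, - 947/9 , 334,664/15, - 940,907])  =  [ - 988, - 986, - 940, - 743, - 584 , - 418, - 238,-947/9, - 61,664/15,276, 334, 423, 538,  907] 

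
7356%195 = 141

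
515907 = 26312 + 489595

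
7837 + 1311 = 9148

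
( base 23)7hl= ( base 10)4115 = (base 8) 10023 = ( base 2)1000000010011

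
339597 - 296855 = 42742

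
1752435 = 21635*81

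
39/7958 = 39/7958 =0.00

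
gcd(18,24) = 6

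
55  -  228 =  - 173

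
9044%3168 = 2708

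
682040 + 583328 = 1265368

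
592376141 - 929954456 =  - 337578315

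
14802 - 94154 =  - 79352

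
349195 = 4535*77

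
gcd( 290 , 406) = 58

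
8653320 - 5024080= 3629240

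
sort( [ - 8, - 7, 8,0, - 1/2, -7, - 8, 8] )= [ - 8, - 8,  -  7, - 7,-1/2,0, 8, 8 ] 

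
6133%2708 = 717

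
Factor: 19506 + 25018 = 2^2*11131^1 = 44524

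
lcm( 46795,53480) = 374360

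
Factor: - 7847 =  - 7^1*19^1*59^1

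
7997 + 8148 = 16145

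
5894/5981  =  5894/5981 = 0.99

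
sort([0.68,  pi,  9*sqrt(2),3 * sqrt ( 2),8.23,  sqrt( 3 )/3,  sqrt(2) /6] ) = [sqrt( 2)/6, sqrt(3) /3, 0.68, pi,  3*sqrt(2) , 8.23, 9*  sqrt( 2)] 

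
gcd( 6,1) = 1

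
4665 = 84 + 4581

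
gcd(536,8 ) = 8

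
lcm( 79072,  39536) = 79072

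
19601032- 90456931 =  - 70855899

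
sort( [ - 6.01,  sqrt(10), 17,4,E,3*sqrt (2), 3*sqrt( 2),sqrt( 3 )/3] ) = [ - 6.01, sqrt(3 )/3, E,sqrt( 10 ), 4, 3 * sqrt (2) , 3*sqrt(  2), 17 ] 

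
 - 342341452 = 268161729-610503181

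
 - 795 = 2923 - 3718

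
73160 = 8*9145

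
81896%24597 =8105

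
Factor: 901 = 17^1 * 53^1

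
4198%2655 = 1543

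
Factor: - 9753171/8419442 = -2^( -1)*3^1*643^(-1 ) * 6547^( - 1)*3251057^1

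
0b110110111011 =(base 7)13151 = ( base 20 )8FF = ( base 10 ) 3515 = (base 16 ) dbb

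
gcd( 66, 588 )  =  6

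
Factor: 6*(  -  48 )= - 288=-  2^5 * 3^2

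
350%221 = 129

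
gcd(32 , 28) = 4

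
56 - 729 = - 673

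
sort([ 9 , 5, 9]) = [ 5,9, 9 ]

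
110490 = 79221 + 31269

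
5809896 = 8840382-3030486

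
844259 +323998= 1168257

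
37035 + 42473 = 79508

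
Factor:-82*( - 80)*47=308320 = 2^5 *5^1*41^1*47^1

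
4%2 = 0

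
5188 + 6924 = 12112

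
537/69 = 7 +18/23 = 7.78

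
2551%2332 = 219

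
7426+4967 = 12393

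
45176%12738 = 6962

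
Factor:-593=  -  593^1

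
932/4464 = 233/1116=0.21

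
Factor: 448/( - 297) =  - 2^6*3^( - 3) *7^1*11^( - 1 ) 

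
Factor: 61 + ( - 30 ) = 31^1 = 31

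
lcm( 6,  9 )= 18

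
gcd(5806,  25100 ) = 2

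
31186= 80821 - 49635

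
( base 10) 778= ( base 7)2161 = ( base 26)13o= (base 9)1054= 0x30A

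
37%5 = 2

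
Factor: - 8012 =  - 2^2*2003^1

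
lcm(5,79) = 395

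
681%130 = 31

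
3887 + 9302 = 13189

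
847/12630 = 847/12630 = 0.07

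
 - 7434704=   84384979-91819683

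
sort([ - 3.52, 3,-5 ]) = [  -  5,- 3.52,3 ]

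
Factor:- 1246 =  - 2^1*7^1*89^1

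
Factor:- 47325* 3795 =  - 179598375 = - 3^2 * 5^3*11^1*23^1 * 631^1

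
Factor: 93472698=2^1 *3^1*11^1 * 17^1 * 227^1*367^1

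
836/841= 836/841 = 0.99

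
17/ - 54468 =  - 1 + 3203/3204= - 0.00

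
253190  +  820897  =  1074087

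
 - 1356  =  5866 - 7222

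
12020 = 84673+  - 72653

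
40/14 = 2 + 6/7 =2.86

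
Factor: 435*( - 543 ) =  - 3^2*5^1*29^1*181^1 = - 236205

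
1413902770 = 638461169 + 775441601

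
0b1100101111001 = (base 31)6OB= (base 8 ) 14571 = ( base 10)6521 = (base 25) AAL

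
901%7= 5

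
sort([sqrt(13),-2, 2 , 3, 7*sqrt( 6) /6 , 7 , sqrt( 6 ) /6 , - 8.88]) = [ - 8.88,-2, sqrt(6 ) /6,2, 7*sqrt( 6)/6 , 3,  sqrt(13 ),7]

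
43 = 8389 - 8346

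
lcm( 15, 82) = 1230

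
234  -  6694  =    -  6460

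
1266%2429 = 1266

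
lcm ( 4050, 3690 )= 166050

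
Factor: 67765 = 5^1*13553^1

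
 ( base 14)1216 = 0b110001010100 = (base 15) e06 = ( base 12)19B0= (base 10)3156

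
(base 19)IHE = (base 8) 15263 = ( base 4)1222303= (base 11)5154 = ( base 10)6835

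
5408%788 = 680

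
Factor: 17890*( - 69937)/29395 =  - 2^1*7^1*97^1*103^1*1789^1*5879^ ( - 1) = - 250234586/5879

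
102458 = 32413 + 70045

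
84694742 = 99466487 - 14771745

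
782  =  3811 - 3029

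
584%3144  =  584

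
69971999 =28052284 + 41919715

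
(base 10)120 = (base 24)50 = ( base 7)231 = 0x78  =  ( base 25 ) 4k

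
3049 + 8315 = 11364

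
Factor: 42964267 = 43^1*999169^1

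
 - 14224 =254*(-56)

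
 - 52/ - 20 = 2+ 3/5 = 2.60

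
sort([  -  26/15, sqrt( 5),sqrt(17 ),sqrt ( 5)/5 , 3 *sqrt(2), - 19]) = [ - 19, - 26/15,sqrt(5)/5, sqrt(5 ),sqrt( 17 ), 3 * sqrt( 2)]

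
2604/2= 1302 = 1302.00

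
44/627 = 4/57 =0.07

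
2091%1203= 888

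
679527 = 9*75503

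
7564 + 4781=12345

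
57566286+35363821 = 92930107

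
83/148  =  83/148 = 0.56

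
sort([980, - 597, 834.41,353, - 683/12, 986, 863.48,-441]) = [ - 597,-441,-683/12, 353, 834.41, 863.48,980, 986] 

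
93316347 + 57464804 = 150781151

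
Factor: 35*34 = 2^1*5^1*7^1 * 17^1 = 1190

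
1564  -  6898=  - 5334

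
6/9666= 1/1611=0.00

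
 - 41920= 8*( - 5240) 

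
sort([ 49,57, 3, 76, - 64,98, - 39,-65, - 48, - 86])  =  [  -  86, - 65, -64, - 48, - 39 , 3, 49, 57, 76, 98] 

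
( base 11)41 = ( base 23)1m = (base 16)2D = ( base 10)45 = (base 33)1C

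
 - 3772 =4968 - 8740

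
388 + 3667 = 4055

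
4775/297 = 16 + 23/297  =  16.08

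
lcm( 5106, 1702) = 5106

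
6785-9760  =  -2975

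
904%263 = 115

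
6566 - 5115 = 1451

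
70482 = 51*1382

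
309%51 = 3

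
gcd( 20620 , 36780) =20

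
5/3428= 5/3428 = 0.00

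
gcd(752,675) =1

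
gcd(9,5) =1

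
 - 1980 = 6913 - 8893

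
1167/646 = 1 + 521/646 = 1.81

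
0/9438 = 0 = 0.00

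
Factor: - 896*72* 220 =-14192640 = - 2^12*  3^2*5^1*  7^1*11^1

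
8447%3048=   2351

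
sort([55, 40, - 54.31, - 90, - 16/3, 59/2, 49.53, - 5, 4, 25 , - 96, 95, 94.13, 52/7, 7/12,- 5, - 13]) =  [ - 96, - 90, - 54.31 , - 13, - 16/3,-5,- 5, 7/12, 4,52/7, 25, 59/2, 40, 49.53, 55, 94.13, 95]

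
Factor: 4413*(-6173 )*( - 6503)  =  177151142847  =  3^1*7^1*929^1*1471^1*6173^1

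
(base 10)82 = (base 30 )2M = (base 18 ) 4A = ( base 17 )4e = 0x52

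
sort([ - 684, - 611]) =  [-684, - 611] 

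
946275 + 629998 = 1576273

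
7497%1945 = 1662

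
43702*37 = 1616974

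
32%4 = 0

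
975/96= 10  +  5/32=10.16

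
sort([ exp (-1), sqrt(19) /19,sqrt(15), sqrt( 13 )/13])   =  [ sqrt( 19)/19, sqrt(13) /13, exp(-1 ), sqrt(15)]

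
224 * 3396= 760704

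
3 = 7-4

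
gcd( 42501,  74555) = 31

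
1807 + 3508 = 5315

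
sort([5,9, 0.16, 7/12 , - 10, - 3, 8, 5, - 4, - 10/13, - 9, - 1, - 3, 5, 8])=[ - 10, - 9 , - 4 , - 3,-3, - 1, - 10/13,0.16, 7/12, 5,5,  5,8,8,  9] 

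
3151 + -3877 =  - 726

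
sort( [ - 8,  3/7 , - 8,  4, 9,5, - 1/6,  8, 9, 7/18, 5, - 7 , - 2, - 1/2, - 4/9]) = [ - 8, - 8 , -7,  -  2, - 1/2 , - 4/9, - 1/6, 7/18, 3/7, 4,5,5  ,  8,9 , 9] 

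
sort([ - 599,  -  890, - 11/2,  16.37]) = [ - 890,-599, - 11/2, 16.37 ] 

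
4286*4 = 17144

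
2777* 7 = 19439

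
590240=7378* 80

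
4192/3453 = 4192/3453  =  1.21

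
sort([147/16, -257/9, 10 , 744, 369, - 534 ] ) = [ - 534 ,-257/9, 147/16,10,369,744 ]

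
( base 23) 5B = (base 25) 51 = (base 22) 5g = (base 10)126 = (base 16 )7E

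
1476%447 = 135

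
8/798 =4/399 = 0.01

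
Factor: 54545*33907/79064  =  2^ ( - 3) * 5^1* 41^1  *  827^1 * 9883^( - 1) * 10909^1 =1849457315/79064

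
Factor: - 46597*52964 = -2^2 * 17^1*2741^1*13241^1 =- 2467963508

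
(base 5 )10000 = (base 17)22D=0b1001110001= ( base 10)625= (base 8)1161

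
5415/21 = 1805/7= 257.86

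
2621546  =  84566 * 31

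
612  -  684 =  - 72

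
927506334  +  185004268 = 1112510602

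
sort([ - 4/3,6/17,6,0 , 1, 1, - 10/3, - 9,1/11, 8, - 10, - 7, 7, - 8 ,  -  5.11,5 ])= [ - 10, - 9, - 8,-7, - 5.11, - 10/3, - 4/3 , 0, 1/11,  6/17, 1,1 , 5, 6, 7, 8]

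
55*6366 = 350130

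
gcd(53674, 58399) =1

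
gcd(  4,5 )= 1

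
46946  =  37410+9536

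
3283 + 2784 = 6067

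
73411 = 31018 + 42393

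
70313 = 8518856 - 8448543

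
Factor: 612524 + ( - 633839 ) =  - 21315 = - 3^1*5^1*7^2*29^1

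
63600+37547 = 101147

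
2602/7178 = 1301/3589 = 0.36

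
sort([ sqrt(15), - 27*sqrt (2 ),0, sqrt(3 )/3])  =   [ - 27*sqrt ( 2),  0, sqrt( 3)/3, sqrt(15)]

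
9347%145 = 67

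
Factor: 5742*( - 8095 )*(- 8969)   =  2^1*3^2*5^1*11^1 * 29^1*1619^1*8969^1= 416892483810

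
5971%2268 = 1435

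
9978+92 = 10070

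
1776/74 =24 = 24.00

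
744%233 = 45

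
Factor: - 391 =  - 17^1 * 23^1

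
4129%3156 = 973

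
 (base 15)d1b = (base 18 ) 91h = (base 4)232013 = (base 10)2951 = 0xb87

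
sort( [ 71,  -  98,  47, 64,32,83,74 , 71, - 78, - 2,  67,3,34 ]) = [ - 98,- 78, -2 , 3, 32, 34,47,64,67,  71,  71,74, 83] 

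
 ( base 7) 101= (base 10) 50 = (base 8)62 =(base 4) 302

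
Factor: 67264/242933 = 2^6*29^( - 1 )*1051^1*8377^( - 1 )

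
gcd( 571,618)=1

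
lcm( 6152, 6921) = 55368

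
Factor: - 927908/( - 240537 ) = 2^2*3^( - 1)*11^( - 1 )*37^(-1)*197^( - 1) * 229^1*1013^1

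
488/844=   122/211 = 0.58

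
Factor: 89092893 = 3^1*1627^1*18253^1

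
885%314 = 257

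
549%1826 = 549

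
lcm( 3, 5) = 15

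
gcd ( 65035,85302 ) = 1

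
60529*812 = 49149548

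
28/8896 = 7/2224  =  0.00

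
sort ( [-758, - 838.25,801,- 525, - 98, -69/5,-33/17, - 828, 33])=[ - 838.25, - 828, -758, - 525,  -  98, - 69/5,-33/17,33,801 ]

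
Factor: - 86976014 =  - 2^1*43^1*1011349^1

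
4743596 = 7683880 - 2940284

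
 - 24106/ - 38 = 12053/19 = 634.37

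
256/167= 1 + 89/167 = 1.53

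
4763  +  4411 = 9174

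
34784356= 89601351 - 54816995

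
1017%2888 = 1017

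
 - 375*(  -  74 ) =27750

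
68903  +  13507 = 82410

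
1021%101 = 11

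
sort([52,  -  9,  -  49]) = [ - 49, - 9, 52 ] 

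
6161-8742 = -2581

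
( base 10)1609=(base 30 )1nj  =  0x649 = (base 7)4456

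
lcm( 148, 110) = 8140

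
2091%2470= 2091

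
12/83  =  12/83= 0.14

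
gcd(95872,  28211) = 1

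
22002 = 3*7334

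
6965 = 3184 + 3781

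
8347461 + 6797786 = 15145247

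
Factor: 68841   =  3^2*7649^1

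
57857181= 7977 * 7253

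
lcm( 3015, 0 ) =0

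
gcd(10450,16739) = 19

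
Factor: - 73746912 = - 2^5 *3^1*768197^1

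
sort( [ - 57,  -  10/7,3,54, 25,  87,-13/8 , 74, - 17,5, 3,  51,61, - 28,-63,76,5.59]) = [ - 63, -57, - 28 , - 17, - 13/8,- 10/7, 3,3, 5, 5.59, 25,51,54,  61, 74,76 , 87]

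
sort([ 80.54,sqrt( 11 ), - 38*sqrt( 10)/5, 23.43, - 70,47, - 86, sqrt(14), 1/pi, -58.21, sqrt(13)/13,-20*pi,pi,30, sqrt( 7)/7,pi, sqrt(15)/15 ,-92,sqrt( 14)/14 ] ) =[-92,-86, - 70,-20*pi, -58.21, - 38*sqrt(10)/5, sqrt(15 ) /15,sqrt( 14)/14,sqrt( 13) /13, 1/pi,sqrt (7)/7, pi,pi, sqrt(11),sqrt(14),23.43,30, 47,80.54]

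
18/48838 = 9/24419= 0.00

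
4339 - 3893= 446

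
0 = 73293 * 0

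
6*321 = 1926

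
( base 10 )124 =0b1111100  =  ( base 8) 174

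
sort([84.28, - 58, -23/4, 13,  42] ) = [ - 58 , - 23/4,13, 42,  84.28] 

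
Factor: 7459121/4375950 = 2^ ( - 1)*3^ ( - 1) * 5^ ( - 2) * 29173^(  -  1) * 7459121^1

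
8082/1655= 8082/1655 =4.88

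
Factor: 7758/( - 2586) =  - 3^1 = - 3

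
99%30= 9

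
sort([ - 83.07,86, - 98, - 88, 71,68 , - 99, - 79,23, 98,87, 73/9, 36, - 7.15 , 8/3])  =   [-99, - 98, - 88,- 83.07, - 79, - 7.15, 8/3,73/9, 23,  36, 68,71, 86, 87, 98] 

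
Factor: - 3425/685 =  - 5^1 = - 5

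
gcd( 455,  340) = 5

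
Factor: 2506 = 2^1 * 7^1*179^1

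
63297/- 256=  - 63297/256= -247.25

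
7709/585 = 13 + 8/45 = 13.18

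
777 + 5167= 5944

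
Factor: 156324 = 2^2 * 3^1*7^1*1861^1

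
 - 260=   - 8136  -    -  7876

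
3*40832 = 122496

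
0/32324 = 0  =  0.00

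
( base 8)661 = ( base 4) 12301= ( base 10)433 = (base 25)H8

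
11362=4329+7033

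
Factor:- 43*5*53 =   -  11395=-5^1*43^1*53^1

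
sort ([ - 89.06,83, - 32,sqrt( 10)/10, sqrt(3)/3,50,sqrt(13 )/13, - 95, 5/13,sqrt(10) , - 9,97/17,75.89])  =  [ - 95, - 89.06, - 32, - 9,sqrt( 13)/13,sqrt( 10) /10,  5/13,  sqrt( 3)/3, sqrt(10), 97/17,50,75.89,83]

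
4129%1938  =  253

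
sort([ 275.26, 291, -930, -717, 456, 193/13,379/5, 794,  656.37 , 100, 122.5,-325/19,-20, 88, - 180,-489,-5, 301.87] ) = [ - 930, - 717,  -  489, - 180 ,-20,-325/19, - 5, 193/13, 379/5, 88, 100,  122.5  ,  275.26, 291 , 301.87, 456,656.37, 794 ] 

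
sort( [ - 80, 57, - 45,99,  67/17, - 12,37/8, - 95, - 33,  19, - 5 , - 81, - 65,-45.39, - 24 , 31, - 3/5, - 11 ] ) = [ - 95, - 81, - 80, - 65 , - 45.39, - 45, - 33,  -  24, - 12, - 11, - 5, - 3/5, 67/17  ,  37/8, 19, 31,57, 99] 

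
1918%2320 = 1918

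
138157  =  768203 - 630046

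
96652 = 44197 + 52455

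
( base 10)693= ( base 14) 377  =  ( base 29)NQ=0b1010110101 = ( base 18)229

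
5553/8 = 694 + 1/8 = 694.12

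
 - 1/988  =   - 1/988= - 0.00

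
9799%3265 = 4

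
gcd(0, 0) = 0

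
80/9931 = 80/9931 = 0.01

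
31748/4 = 7937=7937.00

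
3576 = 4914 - 1338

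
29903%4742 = 1451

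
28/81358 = 14/40679 = 0.00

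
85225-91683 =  - 6458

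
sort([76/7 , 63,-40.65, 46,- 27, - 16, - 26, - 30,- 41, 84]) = [ - 41, - 40.65, - 30, - 27, - 26, - 16,76/7, 46,63, 84]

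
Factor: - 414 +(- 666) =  -2^3 * 3^3*5^1 = - 1080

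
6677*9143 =61047811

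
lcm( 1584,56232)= 112464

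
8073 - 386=7687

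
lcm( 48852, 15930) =732780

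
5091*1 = 5091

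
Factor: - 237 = -3^1*79^1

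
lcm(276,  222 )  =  10212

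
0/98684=0 = 0.00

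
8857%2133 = 325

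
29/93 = 29/93= 0.31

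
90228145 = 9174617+81053528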